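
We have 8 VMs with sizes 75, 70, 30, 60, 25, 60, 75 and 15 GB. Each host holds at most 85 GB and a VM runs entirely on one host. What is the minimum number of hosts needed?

Total = 75 + 75 + 70 + 60 + 60 + 30 + 25 + 15 = 410 GB.
Lower bound: ⌈410/85⌉ = 5 hosts.
A packing using 6 hosts:
  host 1: 75 = 75
  host 2: 75 = 75
  host 3: 70 + 15 = 85
  host 4: 60 + 25 = 85
  host 5: 60 = 60
  host 6: 30 = 30
No arrangement into 5 hosts stays within capacity, so 6 is optimal.

6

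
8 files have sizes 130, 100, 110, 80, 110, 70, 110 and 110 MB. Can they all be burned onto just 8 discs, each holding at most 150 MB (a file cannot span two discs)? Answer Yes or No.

A valid assignment using 7 discs:
  disc 1: 130 = 130
  disc 2: 110 = 110
  disc 3: 110 = 110
  disc 4: 110 = 110
  disc 5: 110 = 110
  disc 6: 100 = 100
  disc 7: 80 + 70 = 150
That uses only 7 ≤ 8, so 8 discs are enough.

Yes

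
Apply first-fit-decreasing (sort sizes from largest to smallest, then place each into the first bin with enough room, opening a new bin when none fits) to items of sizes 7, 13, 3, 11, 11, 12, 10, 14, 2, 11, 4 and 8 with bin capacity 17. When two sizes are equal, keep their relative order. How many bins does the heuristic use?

8

Sorted descending: 14, 13, 12, 11, 11, 11, 10, 8, 7, 4, 3, 2.
  14 → bin 1 (new)  [load 14/17]
  13 → bin 2 (new)  [load 13/17]
  12 → bin 3 (new)  [load 12/17]
  11 → bin 4 (new)  [load 11/17]
  11 → bin 5 (new)  [load 11/17]
  11 → bin 6 (new)  [load 11/17]
  10 → bin 7 (new)  [load 10/17]
  8 → bin 8 (new)  [load 8/17]
  7 → bin 7  [load 17/17]
  4 → bin 2  [load 17/17]
  3 → bin 1  [load 17/17]
  2 → bin 3  [load 14/17]
8 bins opened.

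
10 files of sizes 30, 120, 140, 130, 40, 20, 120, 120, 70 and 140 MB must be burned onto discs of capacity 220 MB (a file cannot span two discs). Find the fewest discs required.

Total = 140 + 140 + 130 + 120 + 120 + 120 + 70 + 40 + 30 + 20 = 930 MB.
Lower bound: ⌈930/220⌉ = 5 discs.
Also, 6 files each exceed 110 MB, and no two of those can share a disc, so at least 6 discs are needed.
A packing using 6 discs:
  disc 1: 140 + 70 = 210
  disc 2: 140 + 40 + 30 = 210
  disc 3: 130 + 20 = 150
  disc 4: 120 = 120
  disc 5: 120 = 120
  disc 6: 120 = 120
This matches the lower bound, so 6 is optimal.

6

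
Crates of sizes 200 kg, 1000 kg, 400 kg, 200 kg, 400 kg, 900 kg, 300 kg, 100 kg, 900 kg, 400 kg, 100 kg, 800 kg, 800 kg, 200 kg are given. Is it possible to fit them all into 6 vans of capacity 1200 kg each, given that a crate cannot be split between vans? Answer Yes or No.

Yes

A valid assignment using 6 vans:
  van 1: 1000 + 200 = 1200
  van 2: 900 + 300 = 1200
  van 3: 900 + 200 + 100 = 1200
  van 4: 800 + 400 = 1200
  van 5: 800 + 400 = 1200
  van 6: 400 + 200 + 100 = 700
Every load is within 1200 kg, so 6 vans suffice.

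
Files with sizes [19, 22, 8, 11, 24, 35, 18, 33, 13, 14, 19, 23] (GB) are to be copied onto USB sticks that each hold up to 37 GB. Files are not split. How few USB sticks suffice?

Total = 35 + 33 + 24 + 23 + 22 + 19 + 19 + 18 + 14 + 13 + 11 + 8 = 239 GB.
Lower bound: ⌈239/37⌉ = 7 USB sticks.
A packing using 7 USB sticks:
  USB stick 1: 35 = 35
  USB stick 2: 33 = 33
  USB stick 3: 24 + 13 = 37
  USB stick 4: 23 + 14 = 37
  USB stick 5: 22 + 11 = 33
  USB stick 6: 19 + 18 = 37
  USB stick 7: 19 + 8 = 27
This matches the lower bound, so 7 is optimal.

7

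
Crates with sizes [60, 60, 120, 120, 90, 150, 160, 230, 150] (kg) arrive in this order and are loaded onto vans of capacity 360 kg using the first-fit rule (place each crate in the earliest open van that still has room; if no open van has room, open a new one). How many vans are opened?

4

  60 → van 1 (new)  [load 60/360]
  60 → van 1  [load 120/360]
  120 → van 1  [load 240/360]
  120 → van 1  [load 360/360]
  90 → van 2 (new)  [load 90/360]
  150 → van 2  [load 240/360]
  160 → van 3 (new)  [load 160/360]
  230 → van 4 (new)  [load 230/360]
  150 → van 3  [load 310/360]
4 vans opened.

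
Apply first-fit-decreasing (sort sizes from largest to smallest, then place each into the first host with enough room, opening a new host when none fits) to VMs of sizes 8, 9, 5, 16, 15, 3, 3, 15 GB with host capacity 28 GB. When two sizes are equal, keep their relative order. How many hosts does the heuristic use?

Sorted descending: 16, 15, 15, 9, 8, 5, 3, 3.
  16 → host 1 (new)  [load 16/28]
  15 → host 2 (new)  [load 15/28]
  15 → host 3 (new)  [load 15/28]
  9 → host 1  [load 25/28]
  8 → host 2  [load 23/28]
  5 → host 2  [load 28/28]
  3 → host 1  [load 28/28]
  3 → host 3  [load 18/28]
3 hosts opened.

3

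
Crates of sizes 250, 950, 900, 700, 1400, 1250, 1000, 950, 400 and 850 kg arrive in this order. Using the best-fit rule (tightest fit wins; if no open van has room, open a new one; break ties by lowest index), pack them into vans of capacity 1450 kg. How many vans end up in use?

8

  250 → van 1 (new)  [load 250/1450]
  950 → van 1  [load 1200/1450]
  900 → van 2 (new)  [load 900/1450]
  700 → van 3 (new)  [load 700/1450]
  1400 → van 4 (new)  [load 1400/1450]
  1250 → van 5 (new)  [load 1250/1450]
  1000 → van 6 (new)  [load 1000/1450]
  950 → van 7 (new)  [load 950/1450]
  400 → van 6  [load 1400/1450]
  850 → van 8 (new)  [load 850/1450]
8 vans opened.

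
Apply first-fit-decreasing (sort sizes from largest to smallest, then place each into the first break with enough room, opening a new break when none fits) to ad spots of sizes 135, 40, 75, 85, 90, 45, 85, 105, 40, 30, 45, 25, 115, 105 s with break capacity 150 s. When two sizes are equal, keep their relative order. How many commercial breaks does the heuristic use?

Sorted descending: 135, 115, 105, 105, 90, 85, 85, 75, 45, 45, 40, 40, 30, 25.
  135 → break 1 (new)  [load 135/150]
  115 → break 2 (new)  [load 115/150]
  105 → break 3 (new)  [load 105/150]
  105 → break 4 (new)  [load 105/150]
  90 → break 5 (new)  [load 90/150]
  85 → break 6 (new)  [load 85/150]
  85 → break 7 (new)  [load 85/150]
  75 → break 8 (new)  [load 75/150]
  45 → break 3  [load 150/150]
  45 → break 4  [load 150/150]
  40 → break 5  [load 130/150]
  40 → break 6  [load 125/150]
  30 → break 2  [load 145/150]
  25 → break 6  [load 150/150]
8 commercial breaks opened.

8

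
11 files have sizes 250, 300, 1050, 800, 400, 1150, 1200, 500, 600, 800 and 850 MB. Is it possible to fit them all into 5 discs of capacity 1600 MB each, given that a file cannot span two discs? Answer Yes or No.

No

Total = 7900 MB; ⌈7900/1600⌉ = 5.
The bound of 5 does not rule out 5, but exhaustive search shows no assignment into 5 discs of capacity 1600 MB exists — the minimum is 6.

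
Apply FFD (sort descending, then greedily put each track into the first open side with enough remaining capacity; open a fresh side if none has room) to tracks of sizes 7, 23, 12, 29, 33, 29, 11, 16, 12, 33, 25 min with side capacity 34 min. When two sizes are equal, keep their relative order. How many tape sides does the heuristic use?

Sorted descending: 33, 33, 29, 29, 25, 23, 16, 12, 12, 11, 7.
  33 → side 1 (new)  [load 33/34]
  33 → side 2 (new)  [load 33/34]
  29 → side 3 (new)  [load 29/34]
  29 → side 4 (new)  [load 29/34]
  25 → side 5 (new)  [load 25/34]
  23 → side 6 (new)  [load 23/34]
  16 → side 7 (new)  [load 16/34]
  12 → side 7  [load 28/34]
  12 → side 8 (new)  [load 12/34]
  11 → side 6  [load 34/34]
  7 → side 5  [load 32/34]
8 tape sides opened.

8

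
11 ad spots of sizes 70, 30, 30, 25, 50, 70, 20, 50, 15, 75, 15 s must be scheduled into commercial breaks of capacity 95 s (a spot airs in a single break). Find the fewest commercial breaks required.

5

Total = 75 + 70 + 70 + 50 + 50 + 30 + 30 + 25 + 20 + 15 + 15 = 450 s.
Lower bound: ⌈450/95⌉ = 5 commercial breaks.
A packing using 5 commercial breaks:
  break 1: 75 + 20 = 95
  break 2: 70 + 25 = 95
  break 3: 70 + 15 = 85
  break 4: 50 + 30 + 15 = 95
  break 5: 50 + 30 = 80
This matches the lower bound, so 5 is optimal.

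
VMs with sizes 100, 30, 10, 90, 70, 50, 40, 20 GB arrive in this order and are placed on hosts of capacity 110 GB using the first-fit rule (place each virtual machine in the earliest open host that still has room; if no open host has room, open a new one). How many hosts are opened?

4

  100 → host 1 (new)  [load 100/110]
  30 → host 2 (new)  [load 30/110]
  10 → host 1  [load 110/110]
  90 → host 3 (new)  [load 90/110]
  70 → host 2  [load 100/110]
  50 → host 4 (new)  [load 50/110]
  40 → host 4  [load 90/110]
  20 → host 3  [load 110/110]
4 hosts opened.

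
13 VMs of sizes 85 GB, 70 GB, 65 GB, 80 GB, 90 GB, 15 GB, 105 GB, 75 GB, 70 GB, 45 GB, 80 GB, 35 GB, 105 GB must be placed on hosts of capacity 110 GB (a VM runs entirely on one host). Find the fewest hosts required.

10

Total = 105 + 105 + 90 + 85 + 80 + 80 + 75 + 70 + 70 + 65 + 45 + 35 + 15 = 920 GB.
Lower bound: ⌈920/110⌉ = 9 hosts.
Also, 10 VMs each exceed 55 GB, and no two of those can share a host, so at least 10 hosts are needed.
A packing using 10 hosts:
  host 1: 105 = 105
  host 2: 105 = 105
  host 3: 90 + 15 = 105
  host 4: 85 = 85
  host 5: 80 = 80
  host 6: 80 = 80
  host 7: 75 + 35 = 110
  host 8: 70 = 70
  host 9: 70 = 70
  host 10: 65 + 45 = 110
This matches the lower bound, so 10 is optimal.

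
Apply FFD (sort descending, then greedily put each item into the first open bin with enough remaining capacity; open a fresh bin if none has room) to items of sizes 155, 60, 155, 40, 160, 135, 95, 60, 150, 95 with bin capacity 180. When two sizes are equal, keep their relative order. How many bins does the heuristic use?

Sorted descending: 160, 155, 155, 150, 135, 95, 95, 60, 60, 40.
  160 → bin 1 (new)  [load 160/180]
  155 → bin 2 (new)  [load 155/180]
  155 → bin 3 (new)  [load 155/180]
  150 → bin 4 (new)  [load 150/180]
  135 → bin 5 (new)  [load 135/180]
  95 → bin 6 (new)  [load 95/180]
  95 → bin 7 (new)  [load 95/180]
  60 → bin 6  [load 155/180]
  60 → bin 7  [load 155/180]
  40 → bin 5  [load 175/180]
7 bins opened.

7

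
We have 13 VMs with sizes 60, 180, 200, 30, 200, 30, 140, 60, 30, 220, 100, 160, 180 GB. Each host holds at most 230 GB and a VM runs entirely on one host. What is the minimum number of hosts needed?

Total = 220 + 200 + 200 + 180 + 180 + 160 + 140 + 100 + 60 + 60 + 30 + 30 + 30 = 1590 GB.
Lower bound: ⌈1590/230⌉ = 7 hosts.
A packing using 8 hosts:
  host 1: 220 = 220
  host 2: 200 + 30 = 230
  host 3: 200 + 30 = 230
  host 4: 180 + 30 = 210
  host 5: 180 = 180
  host 6: 160 + 60 = 220
  host 7: 140 + 60 = 200
  host 8: 100 = 100
No arrangement into 7 hosts stays within capacity, so 8 is optimal.

8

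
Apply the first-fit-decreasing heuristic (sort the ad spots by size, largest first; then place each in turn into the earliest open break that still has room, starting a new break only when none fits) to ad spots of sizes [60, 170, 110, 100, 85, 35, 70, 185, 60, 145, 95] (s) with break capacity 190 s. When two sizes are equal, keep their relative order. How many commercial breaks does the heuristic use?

Sorted descending: 185, 170, 145, 110, 100, 95, 85, 70, 60, 60, 35.
  185 → break 1 (new)  [load 185/190]
  170 → break 2 (new)  [load 170/190]
  145 → break 3 (new)  [load 145/190]
  110 → break 4 (new)  [load 110/190]
  100 → break 5 (new)  [load 100/190]
  95 → break 6 (new)  [load 95/190]
  85 → break 5  [load 185/190]
  70 → break 4  [load 180/190]
  60 → break 6  [load 155/190]
  60 → break 7 (new)  [load 60/190]
  35 → break 3  [load 180/190]
7 commercial breaks opened.

7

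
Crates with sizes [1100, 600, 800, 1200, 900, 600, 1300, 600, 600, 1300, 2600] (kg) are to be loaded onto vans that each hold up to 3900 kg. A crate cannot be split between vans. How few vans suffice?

Total = 2600 + 1300 + 1300 + 1200 + 1100 + 900 + 800 + 600 + 600 + 600 + 600 = 11600 kg.
Lower bound: ⌈11600/3900⌉ = 3 vans.
A packing using 3 vans:
  van 1: 2600 + 1300 = 3900
  van 2: 1300 + 1200 + 800 + 600 = 3900
  van 3: 1100 + 900 + 600 + 600 + 600 = 3800
This matches the lower bound, so 3 is optimal.

3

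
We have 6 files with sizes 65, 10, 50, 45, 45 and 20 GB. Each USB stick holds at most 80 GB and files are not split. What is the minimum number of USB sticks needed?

Total = 65 + 50 + 45 + 45 + 20 + 10 = 235 GB.
Lower bound: ⌈235/80⌉ = 3 USB sticks.
Also, 4 files each exceed 40 GB, and no two of those can share a USB stick, so at least 4 USB sticks are needed.
A packing using 4 USB sticks:
  USB stick 1: 65 + 10 = 75
  USB stick 2: 50 + 20 = 70
  USB stick 3: 45 = 45
  USB stick 4: 45 = 45
This matches the lower bound, so 4 is optimal.

4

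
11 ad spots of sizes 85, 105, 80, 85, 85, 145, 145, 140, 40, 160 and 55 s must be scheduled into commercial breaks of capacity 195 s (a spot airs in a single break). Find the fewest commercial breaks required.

Total = 160 + 145 + 145 + 140 + 105 + 85 + 85 + 85 + 80 + 55 + 40 = 1125 s.
Lower bound: ⌈1125/195⌉ = 6 commercial breaks.
A packing using 7 commercial breaks:
  break 1: 160 = 160
  break 2: 145 + 40 = 185
  break 3: 145 = 145
  break 4: 140 + 55 = 195
  break 5: 105 + 85 = 190
  break 6: 85 + 85 = 170
  break 7: 80 = 80
No arrangement into 6 commercial breaks stays within capacity, so 7 is optimal.

7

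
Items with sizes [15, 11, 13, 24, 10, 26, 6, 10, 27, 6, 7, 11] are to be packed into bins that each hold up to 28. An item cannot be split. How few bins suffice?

Total = 27 + 26 + 24 + 15 + 13 + 11 + 11 + 10 + 10 + 7 + 6 + 6 = 166.
Lower bound: ⌈166/28⌉ = 6 bins.
A packing using 7 bins:
  bin 1: 27 = 27
  bin 2: 26 = 26
  bin 3: 24 = 24
  bin 4: 15 + 13 = 28
  bin 5: 11 + 11 + 6 = 28
  bin 6: 10 + 10 + 7 = 27
  bin 7: 6 = 6
No arrangement into 6 bins stays within capacity, so 7 is optimal.

7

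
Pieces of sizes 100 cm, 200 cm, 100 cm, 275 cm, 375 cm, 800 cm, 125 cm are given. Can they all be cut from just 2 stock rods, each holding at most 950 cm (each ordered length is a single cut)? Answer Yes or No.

No

Total = 1975 cm; ⌈1975/950⌉ = 3.
At least 3 stock rods are required, but only 2 are allowed.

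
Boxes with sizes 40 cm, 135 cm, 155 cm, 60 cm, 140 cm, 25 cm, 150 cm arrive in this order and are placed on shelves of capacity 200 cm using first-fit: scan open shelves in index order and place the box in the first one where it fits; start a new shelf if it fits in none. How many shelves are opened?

  40 → shelf 1 (new)  [load 40/200]
  135 → shelf 1  [load 175/200]
  155 → shelf 2 (new)  [load 155/200]
  60 → shelf 3 (new)  [load 60/200]
  140 → shelf 3  [load 200/200]
  25 → shelf 1  [load 200/200]
  150 → shelf 4 (new)  [load 150/200]
4 shelves opened.

4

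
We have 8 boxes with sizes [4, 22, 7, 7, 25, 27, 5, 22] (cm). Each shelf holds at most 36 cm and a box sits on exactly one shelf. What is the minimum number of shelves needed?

4

Total = 27 + 25 + 22 + 22 + 7 + 7 + 5 + 4 = 119 cm.
Lower bound: ⌈119/36⌉ = 4 shelves.
A packing using 4 shelves:
  shelf 1: 27 + 7 = 34
  shelf 2: 25 + 7 + 4 = 36
  shelf 3: 22 + 5 = 27
  shelf 4: 22 = 22
This matches the lower bound, so 4 is optimal.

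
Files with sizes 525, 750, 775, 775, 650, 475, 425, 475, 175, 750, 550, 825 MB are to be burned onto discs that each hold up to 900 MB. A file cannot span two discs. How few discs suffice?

10

Total = 825 + 775 + 775 + 750 + 750 + 650 + 550 + 525 + 475 + 475 + 425 + 175 = 7150 MB.
Lower bound: ⌈7150/900⌉ = 8 discs.
Also, 10 files each exceed 450 MB, and no two of those can share a disc, so at least 10 discs are needed.
A packing using 10 discs:
  disc 1: 825 = 825
  disc 2: 775 = 775
  disc 3: 775 = 775
  disc 4: 750 = 750
  disc 5: 750 = 750
  disc 6: 650 + 175 = 825
  disc 7: 550 = 550
  disc 8: 525 = 525
  disc 9: 475 + 425 = 900
  disc 10: 475 = 475
This matches the lower bound, so 10 is optimal.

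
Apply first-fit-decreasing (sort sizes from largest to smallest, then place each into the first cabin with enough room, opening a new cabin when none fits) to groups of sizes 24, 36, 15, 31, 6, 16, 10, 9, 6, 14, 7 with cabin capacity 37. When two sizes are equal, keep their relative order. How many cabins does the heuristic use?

5

Sorted descending: 36, 31, 24, 16, 15, 14, 10, 9, 7, 6, 6.
  36 → cabin 1 (new)  [load 36/37]
  31 → cabin 2 (new)  [load 31/37]
  24 → cabin 3 (new)  [load 24/37]
  16 → cabin 4 (new)  [load 16/37]
  15 → cabin 4  [load 31/37]
  14 → cabin 5 (new)  [load 14/37]
  10 → cabin 3  [load 34/37]
  9 → cabin 5  [load 23/37]
  7 → cabin 5  [load 30/37]
  6 → cabin 2  [load 37/37]
  6 → cabin 4  [load 37/37]
5 cabins opened.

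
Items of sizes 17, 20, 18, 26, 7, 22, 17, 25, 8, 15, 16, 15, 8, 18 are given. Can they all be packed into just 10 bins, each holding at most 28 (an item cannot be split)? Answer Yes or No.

No

Total = 232; ⌈232/28⌉ = 9.
11 items each exceed half the capacity and cannot share a bin, forcing at least 11 bins.
At least 11 bins are required, but only 10 are allowed.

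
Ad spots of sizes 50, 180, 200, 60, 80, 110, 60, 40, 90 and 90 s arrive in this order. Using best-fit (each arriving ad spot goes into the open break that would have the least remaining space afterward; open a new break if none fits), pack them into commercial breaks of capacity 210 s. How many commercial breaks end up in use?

  50 → break 1 (new)  [load 50/210]
  180 → break 2 (new)  [load 180/210]
  200 → break 3 (new)  [load 200/210]
  60 → break 1  [load 110/210]
  80 → break 1  [load 190/210]
  110 → break 4 (new)  [load 110/210]
  60 → break 4  [load 170/210]
  40 → break 4  [load 210/210]
  90 → break 5 (new)  [load 90/210]
  90 → break 5  [load 180/210]
5 commercial breaks opened.

5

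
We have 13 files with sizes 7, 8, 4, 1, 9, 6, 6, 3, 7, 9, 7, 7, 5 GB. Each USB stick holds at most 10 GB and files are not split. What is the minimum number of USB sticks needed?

10

Total = 9 + 9 + 8 + 7 + 7 + 7 + 7 + 6 + 6 + 5 + 4 + 3 + 1 = 79 GB.
Lower bound: ⌈79/10⌉ = 8 USB sticks.
Also, 9 files each exceed 5 GB, and no two of those can share a USB stick, so at least 9 USB sticks are needed.
A packing using 10 USB sticks:
  USB stick 1: 9 + 1 = 10
  USB stick 2: 9 = 9
  USB stick 3: 8 = 8
  USB stick 4: 7 + 3 = 10
  USB stick 5: 7 = 7
  USB stick 6: 7 = 7
  USB stick 7: 7 = 7
  USB stick 8: 6 + 4 = 10
  USB stick 9: 6 = 6
  USB stick 10: 5 = 5
No arrangement into 9 USB sticks stays within capacity, so 10 is optimal.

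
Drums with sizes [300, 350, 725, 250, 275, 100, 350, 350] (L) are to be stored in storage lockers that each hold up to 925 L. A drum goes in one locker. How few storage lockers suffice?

Total = 725 + 350 + 350 + 350 + 300 + 275 + 250 + 100 = 2700 L.
Lower bound: ⌈2700/925⌉ = 3 storage lockers.
A packing using 4 storage lockers:
  locker 1: 725 + 100 = 825
  locker 2: 350 + 350 = 700
  locker 3: 350 + 300 + 275 = 925
  locker 4: 250 = 250
No arrangement into 3 storage lockers stays within capacity, so 4 is optimal.

4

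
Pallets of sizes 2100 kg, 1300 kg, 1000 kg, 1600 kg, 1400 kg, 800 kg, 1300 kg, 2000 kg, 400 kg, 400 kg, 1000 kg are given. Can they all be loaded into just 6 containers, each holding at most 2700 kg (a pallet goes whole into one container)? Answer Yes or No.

Yes

A valid assignment using 6 containers:
  container 1: 2100 + 400 = 2500
  container 2: 2000 + 400 = 2400
  container 3: 1600 + 1000 = 2600
  container 4: 1400 + 1300 = 2700
  container 5: 1300 + 1000 = 2300
  container 6: 800 = 800
Every load is within 2700 kg, so 6 containers suffice.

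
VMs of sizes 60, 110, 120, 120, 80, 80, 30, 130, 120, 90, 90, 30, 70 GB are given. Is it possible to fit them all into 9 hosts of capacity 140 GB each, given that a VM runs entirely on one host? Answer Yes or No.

Total = 1130 GB; ⌈1130/140⌉ = 9.
The bound of 9 does not rule out 9, but exhaustive search shows no assignment into 9 hosts of capacity 140 GB exists — the minimum is 10.

No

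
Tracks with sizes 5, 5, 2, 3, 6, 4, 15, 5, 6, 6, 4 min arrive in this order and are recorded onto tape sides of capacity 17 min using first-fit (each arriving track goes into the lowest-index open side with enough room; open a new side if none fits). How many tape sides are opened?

4

  5 → side 1 (new)  [load 5/17]
  5 → side 1  [load 10/17]
  2 → side 1  [load 12/17]
  3 → side 1  [load 15/17]
  6 → side 2 (new)  [load 6/17]
  4 → side 2  [load 10/17]
  15 → side 3 (new)  [load 15/17]
  5 → side 2  [load 15/17]
  6 → side 4 (new)  [load 6/17]
  6 → side 4  [load 12/17]
  4 → side 4  [load 16/17]
4 tape sides opened.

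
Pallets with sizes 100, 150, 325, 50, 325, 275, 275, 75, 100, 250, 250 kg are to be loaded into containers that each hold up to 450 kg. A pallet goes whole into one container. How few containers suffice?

Total = 325 + 325 + 275 + 275 + 250 + 250 + 150 + 100 + 100 + 75 + 50 = 2175 kg.
Lower bound: ⌈2175/450⌉ = 5 containers.
Also, 6 pallets each exceed 225 kg, and no two of those can share a container, so at least 6 containers are needed.
A packing using 6 containers:
  container 1: 325 + 100 = 425
  container 2: 325 + 100 = 425
  container 3: 275 + 150 = 425
  container 4: 275 + 75 + 50 = 400
  container 5: 250 = 250
  container 6: 250 = 250
This matches the lower bound, so 6 is optimal.

6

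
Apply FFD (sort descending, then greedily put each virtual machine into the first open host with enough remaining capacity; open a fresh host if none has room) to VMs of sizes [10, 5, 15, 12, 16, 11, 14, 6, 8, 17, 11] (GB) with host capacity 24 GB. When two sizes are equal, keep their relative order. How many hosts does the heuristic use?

Sorted descending: 17, 16, 15, 14, 12, 11, 11, 10, 8, 6, 5.
  17 → host 1 (new)  [load 17/24]
  16 → host 2 (new)  [load 16/24]
  15 → host 3 (new)  [load 15/24]
  14 → host 4 (new)  [load 14/24]
  12 → host 5 (new)  [load 12/24]
  11 → host 5  [load 23/24]
  11 → host 6 (new)  [load 11/24]
  10 → host 4  [load 24/24]
  8 → host 2  [load 24/24]
  6 → host 1  [load 23/24]
  5 → host 3  [load 20/24]
6 hosts opened.

6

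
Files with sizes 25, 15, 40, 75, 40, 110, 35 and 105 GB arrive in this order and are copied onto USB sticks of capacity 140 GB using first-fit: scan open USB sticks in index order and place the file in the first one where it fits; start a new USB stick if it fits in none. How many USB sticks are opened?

4

  25 → USB stick 1 (new)  [load 25/140]
  15 → USB stick 1  [load 40/140]
  40 → USB stick 1  [load 80/140]
  75 → USB stick 2 (new)  [load 75/140]
  40 → USB stick 1  [load 120/140]
  110 → USB stick 3 (new)  [load 110/140]
  35 → USB stick 2  [load 110/140]
  105 → USB stick 4 (new)  [load 105/140]
4 USB sticks opened.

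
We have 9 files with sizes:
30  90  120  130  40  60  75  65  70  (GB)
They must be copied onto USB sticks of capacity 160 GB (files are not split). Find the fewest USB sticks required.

5

Total = 130 + 120 + 90 + 75 + 70 + 65 + 60 + 40 + 30 = 680 GB.
Lower bound: ⌈680/160⌉ = 5 USB sticks.
A packing using 5 USB sticks:
  USB stick 1: 130 + 30 = 160
  USB stick 2: 120 + 40 = 160
  USB stick 3: 90 + 70 = 160
  USB stick 4: 75 + 65 = 140
  USB stick 5: 60 = 60
This matches the lower bound, so 5 is optimal.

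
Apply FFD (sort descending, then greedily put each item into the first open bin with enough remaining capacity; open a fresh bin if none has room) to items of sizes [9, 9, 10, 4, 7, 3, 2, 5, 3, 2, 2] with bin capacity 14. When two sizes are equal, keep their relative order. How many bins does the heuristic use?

4

Sorted descending: 10, 9, 9, 7, 5, 4, 3, 3, 2, 2, 2.
  10 → bin 1 (new)  [load 10/14]
  9 → bin 2 (new)  [load 9/14]
  9 → bin 3 (new)  [load 9/14]
  7 → bin 4 (new)  [load 7/14]
  5 → bin 2  [load 14/14]
  4 → bin 1  [load 14/14]
  3 → bin 3  [load 12/14]
  3 → bin 4  [load 10/14]
  2 → bin 3  [load 14/14]
  2 → bin 4  [load 12/14]
  2 → bin 4  [load 14/14]
4 bins opened.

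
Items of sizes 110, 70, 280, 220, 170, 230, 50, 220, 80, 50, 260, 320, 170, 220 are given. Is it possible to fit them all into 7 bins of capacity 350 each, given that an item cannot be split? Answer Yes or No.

Total = 2450; ⌈2450/350⌉ = 7.
The bound of 7 does not rule out 7, but exhaustive search shows no assignment into 7 bins of capacity 350 exists — the minimum is 8.

No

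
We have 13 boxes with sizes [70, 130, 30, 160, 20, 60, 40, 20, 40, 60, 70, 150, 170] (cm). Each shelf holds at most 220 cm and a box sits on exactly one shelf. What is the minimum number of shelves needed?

5

Total = 170 + 160 + 150 + 130 + 70 + 70 + 60 + 60 + 40 + 40 + 30 + 20 + 20 = 1020 cm.
Lower bound: ⌈1020/220⌉ = 5 shelves.
A packing using 5 shelves:
  shelf 1: 170 + 40 = 210
  shelf 2: 160 + 60 = 220
  shelf 3: 150 + 70 = 220
  shelf 4: 130 + 70 + 20 = 220
  shelf 5: 60 + 40 + 30 + 20 = 150
This matches the lower bound, so 5 is optimal.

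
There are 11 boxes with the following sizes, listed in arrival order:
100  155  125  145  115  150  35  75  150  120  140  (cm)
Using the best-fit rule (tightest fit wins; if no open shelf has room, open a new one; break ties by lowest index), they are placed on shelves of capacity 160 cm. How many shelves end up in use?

  100 → shelf 1 (new)  [load 100/160]
  155 → shelf 2 (new)  [load 155/160]
  125 → shelf 3 (new)  [load 125/160]
  145 → shelf 4 (new)  [load 145/160]
  115 → shelf 5 (new)  [load 115/160]
  150 → shelf 6 (new)  [load 150/160]
  35 → shelf 3  [load 160/160]
  75 → shelf 7 (new)  [load 75/160]
  150 → shelf 8 (new)  [load 150/160]
  120 → shelf 9 (new)  [load 120/160]
  140 → shelf 10 (new)  [load 140/160]
10 shelves opened.

10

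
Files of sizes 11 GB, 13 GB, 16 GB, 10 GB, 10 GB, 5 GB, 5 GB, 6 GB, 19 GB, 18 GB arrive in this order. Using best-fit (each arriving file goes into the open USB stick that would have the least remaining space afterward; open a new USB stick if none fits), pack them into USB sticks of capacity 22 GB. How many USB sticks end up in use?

6

  11 → USB stick 1 (new)  [load 11/22]
  13 → USB stick 2 (new)  [load 13/22]
  16 → USB stick 3 (new)  [load 16/22]
  10 → USB stick 1  [load 21/22]
  10 → USB stick 4 (new)  [load 10/22]
  5 → USB stick 3  [load 21/22]
  5 → USB stick 2  [load 18/22]
  6 → USB stick 4  [load 16/22]
  19 → USB stick 5 (new)  [load 19/22]
  18 → USB stick 6 (new)  [load 18/22]
6 USB sticks opened.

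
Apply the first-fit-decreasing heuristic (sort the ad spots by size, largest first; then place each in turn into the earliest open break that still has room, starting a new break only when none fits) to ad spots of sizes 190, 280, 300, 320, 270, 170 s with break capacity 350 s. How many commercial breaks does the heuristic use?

6

Sorted descending: 320, 300, 280, 270, 190, 170.
  320 → break 1 (new)  [load 320/350]
  300 → break 2 (new)  [load 300/350]
  280 → break 3 (new)  [load 280/350]
  270 → break 4 (new)  [load 270/350]
  190 → break 5 (new)  [load 190/350]
  170 → break 6 (new)  [load 170/350]
6 commercial breaks opened.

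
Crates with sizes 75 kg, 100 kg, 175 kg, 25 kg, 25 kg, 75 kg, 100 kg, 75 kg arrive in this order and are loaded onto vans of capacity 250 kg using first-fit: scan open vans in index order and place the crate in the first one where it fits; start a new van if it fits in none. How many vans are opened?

  75 → van 1 (new)  [load 75/250]
  100 → van 1  [load 175/250]
  175 → van 2 (new)  [load 175/250]
  25 → van 1  [load 200/250]
  25 → van 1  [load 225/250]
  75 → van 2  [load 250/250]
  100 → van 3 (new)  [load 100/250]
  75 → van 3  [load 175/250]
3 vans opened.

3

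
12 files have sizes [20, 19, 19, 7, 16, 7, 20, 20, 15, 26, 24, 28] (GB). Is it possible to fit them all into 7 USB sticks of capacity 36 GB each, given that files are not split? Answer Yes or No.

No

Total = 221 GB; ⌈221/36⌉ = 7.
8 files each exceed half the capacity and cannot share a USB stick, forcing at least 8 USB sticks.
At least 8 USB sticks are required, but only 7 are allowed.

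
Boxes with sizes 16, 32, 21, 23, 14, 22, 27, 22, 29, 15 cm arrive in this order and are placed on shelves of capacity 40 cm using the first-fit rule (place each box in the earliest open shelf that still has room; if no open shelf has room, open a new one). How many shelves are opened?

  16 → shelf 1 (new)  [load 16/40]
  32 → shelf 2 (new)  [load 32/40]
  21 → shelf 1  [load 37/40]
  23 → shelf 3 (new)  [load 23/40]
  14 → shelf 3  [load 37/40]
  22 → shelf 4 (new)  [load 22/40]
  27 → shelf 5 (new)  [load 27/40]
  22 → shelf 6 (new)  [load 22/40]
  29 → shelf 7 (new)  [load 29/40]
  15 → shelf 4  [load 37/40]
7 shelves opened.

7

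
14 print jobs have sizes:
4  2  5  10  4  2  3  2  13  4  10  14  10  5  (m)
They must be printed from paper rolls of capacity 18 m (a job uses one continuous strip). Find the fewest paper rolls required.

Total = 14 + 13 + 10 + 10 + 10 + 5 + 5 + 4 + 4 + 4 + 3 + 2 + 2 + 2 = 88 m.
Lower bound: ⌈88/18⌉ = 5 paper rolls.
A packing using 5 paper rolls:
  roll 1: 14 + 4 = 18
  roll 2: 13 + 5 = 18
  roll 3: 10 + 5 + 3 = 18
  roll 4: 10 + 4 + 4 = 18
  roll 5: 10 + 2 + 2 + 2 = 16
This matches the lower bound, so 5 is optimal.

5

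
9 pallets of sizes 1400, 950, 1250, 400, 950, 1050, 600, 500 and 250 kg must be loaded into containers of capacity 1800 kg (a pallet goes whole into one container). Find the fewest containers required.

5

Total = 1400 + 1250 + 1050 + 950 + 950 + 600 + 500 + 400 + 250 = 7350 kg.
Lower bound: ⌈7350/1800⌉ = 5 containers.
A packing using 5 containers:
  container 1: 1400 + 400 = 1800
  container 2: 1250 + 500 = 1750
  container 3: 1050 + 600 = 1650
  container 4: 950 + 250 = 1200
  container 5: 950 = 950
This matches the lower bound, so 5 is optimal.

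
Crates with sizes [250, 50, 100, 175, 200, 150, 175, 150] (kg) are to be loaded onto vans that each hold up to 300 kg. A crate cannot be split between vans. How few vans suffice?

Total = 250 + 200 + 175 + 175 + 150 + 150 + 100 + 50 = 1250 kg.
Lower bound: ⌈1250/300⌉ = 5 vans.
A packing using 5 vans:
  van 1: 250 + 50 = 300
  van 2: 200 + 100 = 300
  van 3: 175 = 175
  van 4: 175 = 175
  van 5: 150 + 150 = 300
This matches the lower bound, so 5 is optimal.

5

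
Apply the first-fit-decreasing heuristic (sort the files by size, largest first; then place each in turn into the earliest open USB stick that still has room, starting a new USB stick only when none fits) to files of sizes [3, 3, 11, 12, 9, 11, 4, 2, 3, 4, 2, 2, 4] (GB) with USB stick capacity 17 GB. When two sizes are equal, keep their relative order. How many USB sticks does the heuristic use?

Sorted descending: 12, 11, 11, 9, 4, 4, 4, 3, 3, 3, 2, 2, 2.
  12 → USB stick 1 (new)  [load 12/17]
  11 → USB stick 2 (new)  [load 11/17]
  11 → USB stick 3 (new)  [load 11/17]
  9 → USB stick 4 (new)  [load 9/17]
  4 → USB stick 1  [load 16/17]
  4 → USB stick 2  [load 15/17]
  4 → USB stick 3  [load 15/17]
  3 → USB stick 4  [load 12/17]
  3 → USB stick 4  [load 15/17]
  3 → USB stick 5 (new)  [load 3/17]
  2 → USB stick 2  [load 17/17]
  2 → USB stick 3  [load 17/17]
  2 → USB stick 4  [load 17/17]
5 USB sticks opened.

5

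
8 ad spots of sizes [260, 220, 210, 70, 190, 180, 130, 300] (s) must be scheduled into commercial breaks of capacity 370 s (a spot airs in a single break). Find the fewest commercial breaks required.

5

Total = 300 + 260 + 220 + 210 + 190 + 180 + 130 + 70 = 1560 s.
Lower bound: ⌈1560/370⌉ = 5 commercial breaks.
A packing using 5 commercial breaks:
  break 1: 300 + 70 = 370
  break 2: 260 = 260
  break 3: 220 + 130 = 350
  break 4: 210 = 210
  break 5: 190 + 180 = 370
This matches the lower bound, so 5 is optimal.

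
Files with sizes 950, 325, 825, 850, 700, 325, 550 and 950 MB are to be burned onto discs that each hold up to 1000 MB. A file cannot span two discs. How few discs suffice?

7

Total = 950 + 950 + 850 + 825 + 700 + 550 + 325 + 325 = 5475 MB.
Lower bound: ⌈5475/1000⌉ = 6 discs.
A packing using 7 discs:
  disc 1: 950 = 950
  disc 2: 950 = 950
  disc 3: 850 = 850
  disc 4: 825 = 825
  disc 5: 700 = 700
  disc 6: 550 + 325 = 875
  disc 7: 325 = 325
No arrangement into 6 discs stays within capacity, so 7 is optimal.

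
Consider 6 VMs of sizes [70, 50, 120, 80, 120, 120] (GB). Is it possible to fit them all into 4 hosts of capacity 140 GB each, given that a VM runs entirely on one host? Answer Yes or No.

Total = 560 GB; ⌈560/140⌉ = 4.
The bound of 4 does not rule out 4, but exhaustive search shows no assignment into 4 hosts of capacity 140 GB exists — the minimum is 5.

No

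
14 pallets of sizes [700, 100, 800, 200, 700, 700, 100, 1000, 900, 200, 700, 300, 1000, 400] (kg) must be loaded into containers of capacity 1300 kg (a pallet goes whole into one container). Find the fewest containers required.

Total = 1000 + 1000 + 900 + 800 + 700 + 700 + 700 + 700 + 400 + 300 + 200 + 200 + 100 + 100 = 7800 kg.
Lower bound: ⌈7800/1300⌉ = 6 containers.
Also, 8 pallets each exceed 650 kg, and no two of those can share a container, so at least 8 containers are needed.
A packing using 8 containers:
  container 1: 1000 + 300 = 1300
  container 2: 1000 + 200 + 100 = 1300
  container 3: 900 + 400 = 1300
  container 4: 800 + 200 + 100 = 1100
  container 5: 700 = 700
  container 6: 700 = 700
  container 7: 700 = 700
  container 8: 700 = 700
This matches the lower bound, so 8 is optimal.

8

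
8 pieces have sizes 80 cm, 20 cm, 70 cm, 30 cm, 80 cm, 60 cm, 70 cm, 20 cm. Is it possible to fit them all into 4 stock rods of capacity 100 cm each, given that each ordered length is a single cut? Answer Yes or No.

No

Total = 430 cm; ⌈430/100⌉ = 5.
At least 5 stock rods are required, but only 4 are allowed.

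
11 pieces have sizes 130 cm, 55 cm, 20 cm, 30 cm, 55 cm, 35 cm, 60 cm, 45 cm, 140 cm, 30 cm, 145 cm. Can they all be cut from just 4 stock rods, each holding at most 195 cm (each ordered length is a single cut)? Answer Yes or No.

Yes

A valid assignment using 4 stock rods:
  stock rod 1: 145 + 45 = 190
  stock rod 2: 140 + 55 = 195
  stock rod 3: 130 + 60 = 190
  stock rod 4: 55 + 35 + 30 + 30 + 20 = 170
Every load is within 195 cm, so 4 stock rods suffice.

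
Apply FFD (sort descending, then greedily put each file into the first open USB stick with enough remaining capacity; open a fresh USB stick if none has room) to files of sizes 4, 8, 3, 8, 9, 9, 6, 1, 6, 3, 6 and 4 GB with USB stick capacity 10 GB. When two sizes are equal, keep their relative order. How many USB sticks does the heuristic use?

8

Sorted descending: 9, 9, 8, 8, 6, 6, 6, 4, 4, 3, 3, 1.
  9 → USB stick 1 (new)  [load 9/10]
  9 → USB stick 2 (new)  [load 9/10]
  8 → USB stick 3 (new)  [load 8/10]
  8 → USB stick 4 (new)  [load 8/10]
  6 → USB stick 5 (new)  [load 6/10]
  6 → USB stick 6 (new)  [load 6/10]
  6 → USB stick 7 (new)  [load 6/10]
  4 → USB stick 5  [load 10/10]
  4 → USB stick 6  [load 10/10]
  3 → USB stick 7  [load 9/10]
  3 → USB stick 8 (new)  [load 3/10]
  1 → USB stick 1  [load 10/10]
8 USB sticks opened.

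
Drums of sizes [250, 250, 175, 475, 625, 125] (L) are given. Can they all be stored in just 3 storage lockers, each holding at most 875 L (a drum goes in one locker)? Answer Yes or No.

A valid assignment using 3 storage lockers:
  locker 1: 625 + 250 = 875
  locker 2: 475 + 250 + 125 = 850
  locker 3: 175 = 175
Every load is within 875 L, so 3 storage lockers suffice.

Yes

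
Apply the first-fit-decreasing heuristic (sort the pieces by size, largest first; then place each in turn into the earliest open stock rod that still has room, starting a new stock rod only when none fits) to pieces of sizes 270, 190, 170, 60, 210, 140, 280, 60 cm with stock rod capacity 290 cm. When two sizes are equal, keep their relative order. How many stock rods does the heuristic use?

6

Sorted descending: 280, 270, 210, 190, 170, 140, 60, 60.
  280 → stock rod 1 (new)  [load 280/290]
  270 → stock rod 2 (new)  [load 270/290]
  210 → stock rod 3 (new)  [load 210/290]
  190 → stock rod 4 (new)  [load 190/290]
  170 → stock rod 5 (new)  [load 170/290]
  140 → stock rod 6 (new)  [load 140/290]
  60 → stock rod 3  [load 270/290]
  60 → stock rod 4  [load 250/290]
6 stock rods opened.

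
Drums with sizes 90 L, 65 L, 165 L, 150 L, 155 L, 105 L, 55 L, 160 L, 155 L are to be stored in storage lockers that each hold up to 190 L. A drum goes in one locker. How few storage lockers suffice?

7

Total = 165 + 160 + 155 + 155 + 150 + 105 + 90 + 65 + 55 = 1100 L.
Lower bound: ⌈1100/190⌉ = 6 storage lockers.
A packing using 7 storage lockers:
  locker 1: 165 = 165
  locker 2: 160 = 160
  locker 3: 155 = 155
  locker 4: 155 = 155
  locker 5: 150 = 150
  locker 6: 105 + 65 = 170
  locker 7: 90 + 55 = 145
No arrangement into 6 storage lockers stays within capacity, so 7 is optimal.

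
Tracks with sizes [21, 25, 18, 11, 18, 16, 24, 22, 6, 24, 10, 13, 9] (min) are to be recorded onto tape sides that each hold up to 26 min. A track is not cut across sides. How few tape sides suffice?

10

Total = 25 + 24 + 24 + 22 + 21 + 18 + 18 + 16 + 13 + 11 + 10 + 9 + 6 = 217 min.
Lower bound: ⌈217/26⌉ = 9 tape sides.
A packing using 10 tape sides:
  side 1: 25 = 25
  side 2: 24 = 24
  side 3: 24 = 24
  side 4: 22 = 22
  side 5: 21 = 21
  side 6: 18 + 6 = 24
  side 7: 18 = 18
  side 8: 16 + 10 = 26
  side 9: 13 + 11 = 24
  side 10: 9 = 9
No arrangement into 9 tape sides stays within capacity, so 10 is optimal.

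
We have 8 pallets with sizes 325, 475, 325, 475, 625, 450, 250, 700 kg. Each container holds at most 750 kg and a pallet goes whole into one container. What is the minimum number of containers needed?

6

Total = 700 + 625 + 475 + 475 + 450 + 325 + 325 + 250 = 3625 kg.
Lower bound: ⌈3625/750⌉ = 5 containers.
A packing using 6 containers:
  container 1: 700 = 700
  container 2: 625 = 625
  container 3: 475 + 250 = 725
  container 4: 475 = 475
  container 5: 450 = 450
  container 6: 325 + 325 = 650
No arrangement into 5 containers stays within capacity, so 6 is optimal.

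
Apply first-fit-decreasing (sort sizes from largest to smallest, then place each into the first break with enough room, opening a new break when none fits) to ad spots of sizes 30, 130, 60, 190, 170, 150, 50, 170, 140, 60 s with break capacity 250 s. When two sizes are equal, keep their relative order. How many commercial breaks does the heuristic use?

Sorted descending: 190, 170, 170, 150, 140, 130, 60, 60, 50, 30.
  190 → break 1 (new)  [load 190/250]
  170 → break 2 (new)  [load 170/250]
  170 → break 3 (new)  [load 170/250]
  150 → break 4 (new)  [load 150/250]
  140 → break 5 (new)  [load 140/250]
  130 → break 6 (new)  [load 130/250]
  60 → break 1  [load 250/250]
  60 → break 2  [load 230/250]
  50 → break 3  [load 220/250]
  30 → break 3  [load 250/250]
6 commercial breaks opened.

6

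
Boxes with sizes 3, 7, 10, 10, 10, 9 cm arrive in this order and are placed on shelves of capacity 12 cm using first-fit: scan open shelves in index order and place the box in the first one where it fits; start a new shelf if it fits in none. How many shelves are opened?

  3 → shelf 1 (new)  [load 3/12]
  7 → shelf 1  [load 10/12]
  10 → shelf 2 (new)  [load 10/12]
  10 → shelf 3 (new)  [load 10/12]
  10 → shelf 4 (new)  [load 10/12]
  9 → shelf 5 (new)  [load 9/12]
5 shelves opened.

5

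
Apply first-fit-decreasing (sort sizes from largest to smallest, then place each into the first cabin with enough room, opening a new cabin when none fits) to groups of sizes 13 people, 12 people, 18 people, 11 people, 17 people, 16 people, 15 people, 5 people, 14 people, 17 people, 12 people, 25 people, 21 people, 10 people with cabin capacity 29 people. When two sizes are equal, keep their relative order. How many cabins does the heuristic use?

Sorted descending: 25, 21, 18, 17, 17, 16, 15, 14, 13, 12, 12, 11, 10, 5.
  25 → cabin 1 (new)  [load 25/29]
  21 → cabin 2 (new)  [load 21/29]
  18 → cabin 3 (new)  [load 18/29]
  17 → cabin 4 (new)  [load 17/29]
  17 → cabin 5 (new)  [load 17/29]
  16 → cabin 6 (new)  [load 16/29]
  15 → cabin 7 (new)  [load 15/29]
  14 → cabin 7  [load 29/29]
  13 → cabin 6  [load 29/29]
  12 → cabin 4  [load 29/29]
  12 → cabin 5  [load 29/29]
  11 → cabin 3  [load 29/29]
  10 → cabin 8 (new)  [load 10/29]
  5 → cabin 2  [load 26/29]
8 cabins opened.

8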